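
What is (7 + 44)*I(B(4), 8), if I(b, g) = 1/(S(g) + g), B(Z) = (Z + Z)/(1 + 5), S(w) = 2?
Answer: 51/10 ≈ 5.1000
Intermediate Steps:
B(Z) = Z/3 (B(Z) = (2*Z)/6 = (2*Z)*(⅙) = Z/3)
I(b, g) = 1/(2 + g)
(7 + 44)*I(B(4), 8) = (7 + 44)/(2 + 8) = 51/10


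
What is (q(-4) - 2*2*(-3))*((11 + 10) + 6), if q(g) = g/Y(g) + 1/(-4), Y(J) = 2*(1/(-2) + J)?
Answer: 1317/4 ≈ 329.25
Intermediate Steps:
Y(J) = -1 + 2*J (Y(J) = 2*(-½ + J) = -1 + 2*J)
q(g) = -¼ + g/(-1 + 2*g) (q(g) = g/(-1 + 2*g) + 1/(-4) = g/(-1 + 2*g) + 1*(-¼) = g/(-1 + 2*g) - ¼ = -¼ + g/(-1 + 2*g))
(q(-4) - 2*2*(-3))*((11 + 10) + 6) = ((1 + 2*(-4))/(4*(-1 + 2*(-4))) - 2*2*(-3))*((11 + 10) + 6) = ((1 - 8)/(4*(-1 - 8)) - 4*(-3))*(21 + 6) = ((¼)*(-7)/(-9) + 12)*27 = ((¼)*(-⅑)*(-7) + 12)*27 = (7/36 + 12)*27 = (439/36)*27 = 1317/4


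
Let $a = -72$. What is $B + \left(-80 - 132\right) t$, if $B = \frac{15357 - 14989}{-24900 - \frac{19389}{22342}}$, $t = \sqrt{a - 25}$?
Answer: $- \frac{8221856}{556335189} - 212 i \sqrt{97} \approx -0.014779 - 2088.0 i$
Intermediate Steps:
$t = i \sqrt{97}$ ($t = \sqrt{-72 - 25} = \sqrt{-97} = i \sqrt{97} \approx 9.8489 i$)
$B = - \frac{8221856}{556335189}$ ($B = \frac{368}{-24900 - \frac{19389}{22342}} = \frac{368}{- \frac{556335189}{22342}} = 368 \left(- \frac{22342}{556335189}\right) = - \frac{8221856}{556335189} \approx -0.014779$)
$B + \left(-80 - 132\right) t = - \frac{8221856}{556335189} + \left(-80 - 132\right) i \sqrt{97} = - \frac{8221856}{556335189} - 212 i \sqrt{97}$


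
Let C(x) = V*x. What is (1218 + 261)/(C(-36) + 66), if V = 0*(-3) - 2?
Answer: 493/46 ≈ 10.717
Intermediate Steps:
V = -2 (V = 0 - 2 = -2)
C(x) = -2*x
(1218 + 261)/(C(-36) + 66) = (1218 + 261)/(-2*(-36) + 66) = 1479/(72 + 66) = 1479/138 = 1479*(1/138) = 493/46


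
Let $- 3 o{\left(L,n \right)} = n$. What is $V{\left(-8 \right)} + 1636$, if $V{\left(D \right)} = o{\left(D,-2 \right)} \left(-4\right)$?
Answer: $\frac{4900}{3} \approx 1633.3$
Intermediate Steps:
$o{\left(L,n \right)} = - \frac{n}{3}$
$V{\left(D \right)} = - \frac{8}{3}$ ($V{\left(D \right)} = \left(- \frac{1}{3}\right) \left(-2\right) \left(-4\right) = \frac{2}{3} \left(-4\right) = - \frac{8}{3}$)
$V{\left(-8 \right)} + 1636 = - \frac{8}{3} + 1636 = \frac{4900}{3}$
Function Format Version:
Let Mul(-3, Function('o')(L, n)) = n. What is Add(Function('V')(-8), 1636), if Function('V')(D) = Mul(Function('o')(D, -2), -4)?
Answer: Rational(4900, 3) ≈ 1633.3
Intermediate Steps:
Function('o')(L, n) = Mul(Rational(-1, 3), n)
Function('V')(D) = Rational(-8, 3) (Function('V')(D) = Mul(Mul(Rational(-1, 3), -2), -4) = Mul(Rational(2, 3), -4) = Rational(-8, 3))
Add(Function('V')(-8), 1636) = Add(Rational(-8, 3), 1636) = Rational(4900, 3)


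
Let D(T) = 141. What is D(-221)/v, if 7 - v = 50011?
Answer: -47/16668 ≈ -0.0028198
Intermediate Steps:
v = -50004 (v = 7 - 1*50011 = 7 - 50011 = -50004)
D(-221)/v = 141/(-50004) = 141*(-1/50004) = -47/16668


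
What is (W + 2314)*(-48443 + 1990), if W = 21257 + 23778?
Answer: -2199503097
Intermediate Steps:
W = 45035
(W + 2314)*(-48443 + 1990) = (45035 + 2314)*(-48443 + 1990) = 47349*(-46453) = -2199503097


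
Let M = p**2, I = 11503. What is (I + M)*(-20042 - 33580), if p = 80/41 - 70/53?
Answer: -2912651924599314/4721929 ≈ -6.1684e+8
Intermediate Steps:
p = 1370/2173 (p = 80*(1/41) - 70*1/53 = 80/41 - 70/53 = 1370/2173 ≈ 0.63046)
M = 1876900/4721929 (M = (1370/2173)**2 = 1876900/4721929 ≈ 0.39749)
(I + M)*(-20042 - 33580) = (11503 + 1876900/4721929)*(-20042 - 33580) = (54318226187/4721929)*(-53622) = -2912651924599314/4721929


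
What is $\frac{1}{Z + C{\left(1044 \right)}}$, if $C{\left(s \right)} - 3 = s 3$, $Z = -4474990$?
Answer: $- \frac{1}{4471855} \approx -2.2362 \cdot 10^{-7}$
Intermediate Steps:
$C{\left(s \right)} = 3 + 3 s$ ($C{\left(s \right)} = 3 + s 3 = 3 + 3 s$)
$\frac{1}{Z + C{\left(1044 \right)}} = \frac{1}{-4474990 + \left(3 + 3 \cdot 1044\right)} = \frac{1}{-4474990 + \left(3 + 3132\right)} = \frac{1}{-4474990 + 3135} = \frac{1}{-4471855} = - \frac{1}{4471855}$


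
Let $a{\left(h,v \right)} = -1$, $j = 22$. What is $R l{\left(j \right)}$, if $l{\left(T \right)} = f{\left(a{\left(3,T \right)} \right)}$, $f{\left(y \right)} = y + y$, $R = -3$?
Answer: $6$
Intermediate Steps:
$f{\left(y \right)} = 2 y$
$l{\left(T \right)} = -2$ ($l{\left(T \right)} = 2 \left(-1\right) = -2$)
$R l{\left(j \right)} = \left(-3\right) \left(-2\right) = 6$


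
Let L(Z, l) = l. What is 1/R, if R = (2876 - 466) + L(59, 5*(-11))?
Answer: 1/2355 ≈ 0.00042463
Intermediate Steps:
R = 2355 (R = (2876 - 466) + 5*(-11) = 2410 - 55 = 2355)
1/R = 1/2355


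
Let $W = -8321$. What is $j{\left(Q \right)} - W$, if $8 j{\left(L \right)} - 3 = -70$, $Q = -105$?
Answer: $\frac{66501}{8} \approx 8312.6$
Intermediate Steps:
$j{\left(L \right)} = - \frac{67}{8}$ ($j{\left(L \right)} = \frac{3}{8} + \frac{1}{8} \left(-70\right) = \frac{3}{8} - \frac{35}{4} = - \frac{67}{8}$)
$j{\left(Q \right)} - W = - \frac{67}{8} - -8321 = - \frac{67}{8} + 8321 = \frac{66501}{8}$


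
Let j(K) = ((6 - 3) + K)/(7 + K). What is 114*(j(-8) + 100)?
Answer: 11970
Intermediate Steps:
j(K) = (3 + K)/(7 + K)
114*(j(-8) + 100) = 114*((3 - 8)/(7 - 8) + 100) = 114*(-5/(-1) + 100) = 114*(-1*(-5) + 100) = 114*(5 + 100) = 114*105 = 11970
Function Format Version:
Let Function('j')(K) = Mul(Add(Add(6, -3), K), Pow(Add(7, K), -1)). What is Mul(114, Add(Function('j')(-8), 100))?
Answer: 11970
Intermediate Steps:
Function('j')(K) = Mul(Pow(Add(7, K), -1), Add(3, K)) (Function('j')(K) = Mul(Add(3, K), Pow(Add(7, K), -1)) = Mul(Pow(Add(7, K), -1), Add(3, K)))
Mul(114, Add(Function('j')(-8), 100)) = Mul(114, Add(Mul(Pow(Add(7, -8), -1), Add(3, -8)), 100)) = Mul(114, Add(Mul(Pow(-1, -1), -5), 100)) = Mul(114, Add(Mul(-1, -5), 100)) = Mul(114, Add(5, 100)) = Mul(114, 105) = 11970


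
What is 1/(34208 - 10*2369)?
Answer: 1/10518 ≈ 9.5075e-5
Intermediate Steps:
1/(34208 - 10*2369) = 1/(34208 - 23690) = 1/10518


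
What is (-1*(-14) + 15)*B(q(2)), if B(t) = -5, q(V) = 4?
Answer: -145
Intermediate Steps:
(-1*(-14) + 15)*B(q(2)) = (-1*(-14) + 15)*(-5) = (14 + 15)*(-5) = 29*(-5) = -145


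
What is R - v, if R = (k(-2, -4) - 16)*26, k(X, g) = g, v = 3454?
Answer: -3974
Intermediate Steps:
R = -520 (R = (-4 - 16)*26 = -20*26 = -520)
R - v = -520 - 1*3454 = -520 - 3454 = -3974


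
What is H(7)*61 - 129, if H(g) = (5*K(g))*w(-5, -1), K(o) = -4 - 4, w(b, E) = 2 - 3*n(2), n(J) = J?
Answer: 9631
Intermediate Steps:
w(b, E) = -4 (w(b, E) = 2 - 3*2 = 2 - 6 = -4)
K(o) = -8
H(g) = 160 (H(g) = (5*(-8))*(-4) = -40*(-4) = 160)
H(7)*61 - 129 = 160*61 - 129 = 9760 - 129 = 9631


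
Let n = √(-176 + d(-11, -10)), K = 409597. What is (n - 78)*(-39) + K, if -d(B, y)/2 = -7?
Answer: 412639 - 351*I*√2 ≈ 4.1264e+5 - 496.39*I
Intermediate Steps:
d(B, y) = 14 (d(B, y) = -2*(-7) = 14)
n = 9*I*√2 (n = √(-176 + 14) = √(-162) = 9*I*√2 ≈ 12.728*I)
(n - 78)*(-39) + K = (9*I*√2 - 78)*(-39) + 409597 = (-78 + 9*I*√2)*(-39) + 409597 = (3042 - 351*I*√2) + 409597 = 412639 - 351*I*√2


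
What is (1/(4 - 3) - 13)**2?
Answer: 144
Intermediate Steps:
(1/(4 - 3) - 13)**2 = (1/1 - 13)**2 = (1 - 13)**2 = (-12)**2 = 144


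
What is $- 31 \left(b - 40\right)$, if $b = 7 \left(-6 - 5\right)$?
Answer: $3627$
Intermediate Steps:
$b = -77$ ($b = 7 \left(-11\right) = -77$)
$- 31 \left(b - 40\right) = - 31 \left(-77 - 40\right) = \left(-31\right) \left(-117\right) = 3627$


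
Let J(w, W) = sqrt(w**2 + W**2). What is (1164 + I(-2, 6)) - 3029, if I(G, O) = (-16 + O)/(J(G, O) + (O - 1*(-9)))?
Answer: -69035/37 + 4*sqrt(10)/37 ≈ -1865.5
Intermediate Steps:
J(w, W) = sqrt(W**2 + w**2)
I(G, O) = (-16 + O)/(9 + O + sqrt(G**2 + O**2)) (I(G, O) = (-16 + O)/(sqrt(O**2 + G**2) + (O - 1*(-9))) = (-16 + O)/(sqrt(G**2 + O**2) + (O + 9)) = (-16 + O)/(sqrt(G**2 + O**2) + (9 + O)) = (-16 + O)/(9 + O + sqrt(G**2 + O**2)))
(1164 + I(-2, 6)) - 3029 = (1164 + (-16 + 6)/(9 + 6 + sqrt((-2)**2 + 6**2))) - 3029 = (1164 - 10/(9 + 6 + sqrt(4 + 36))) - 3029 = (1164 - 10/(9 + 6 + sqrt(40))) - 3029 = (1164 - 10/(9 + 6 + 2*sqrt(10))) - 3029 = (1164 - 10/(15 + 2*sqrt(10))) - 3029 = -1865 - 10/(15 + 2*sqrt(10))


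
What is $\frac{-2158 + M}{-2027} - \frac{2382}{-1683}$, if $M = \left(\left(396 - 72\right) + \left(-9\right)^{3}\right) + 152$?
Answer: $\frac{2962009}{1137147} \approx 2.6048$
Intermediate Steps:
$M = -253$ ($M = \left(\left(396 - 72\right) - 729\right) + 152 = \left(324 - 729\right) + 152 = -405 + 152 = -253$)
$\frac{-2158 + M}{-2027} - \frac{2382}{-1683} = \frac{-2158 - 253}{-2027} - \frac{2382}{-1683} = \left(-2411\right) \left(- \frac{1}{2027}\right) - - \frac{794}{561} = \frac{2411}{2027} + \frac{794}{561} = \frac{2962009}{1137147}$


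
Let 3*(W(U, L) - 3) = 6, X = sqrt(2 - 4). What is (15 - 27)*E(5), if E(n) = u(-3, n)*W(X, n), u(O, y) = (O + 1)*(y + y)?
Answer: 1200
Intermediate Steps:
X = I*sqrt(2) (X = sqrt(-2) = I*sqrt(2) ≈ 1.4142*I)
W(U, L) = 5 (W(U, L) = 3 + (1/3)*6 = 3 + 2 = 5)
u(O, y) = 2*y*(1 + O) (u(O, y) = (1 + O)*(2*y) = 2*y*(1 + O))
E(n) = -20*n (E(n) = (2*n*(1 - 3))*5 = (2*n*(-2))*5 = -4*n*5 = -20*n)
(15 - 27)*E(5) = (15 - 27)*(-20*5) = -12*(-100) = 1200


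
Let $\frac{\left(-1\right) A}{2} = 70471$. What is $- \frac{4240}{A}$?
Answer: $\frac{2120}{70471} \approx 0.030083$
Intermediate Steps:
$A = -140942$ ($A = \left(-2\right) 70471 = -140942$)
$- \frac{4240}{A} = - \frac{4240}{-140942} = \left(-4240\right) \left(- \frac{1}{140942}\right) = \frac{2120}{70471}$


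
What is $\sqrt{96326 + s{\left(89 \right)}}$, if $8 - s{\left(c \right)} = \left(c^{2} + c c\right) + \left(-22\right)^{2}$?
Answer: $2 \sqrt{20002} \approx 282.86$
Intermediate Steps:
$s{\left(c \right)} = -476 - 2 c^{2}$ ($s{\left(c \right)} = 8 - \left(\left(c^{2} + c c\right) + \left(-22\right)^{2}\right) = 8 - \left(\left(c^{2} + c^{2}\right) + 484\right) = 8 - \left(2 c^{2} + 484\right) = 8 - \left(484 + 2 c^{2}\right) = -476 - 2 c^{2}$)
$\sqrt{96326 + s{\left(89 \right)}} = \sqrt{96326 - \left(476 + 2 \cdot 89^{2}\right)} = \sqrt{96326 - 16318} = \sqrt{80008} = 2 \sqrt{20002}$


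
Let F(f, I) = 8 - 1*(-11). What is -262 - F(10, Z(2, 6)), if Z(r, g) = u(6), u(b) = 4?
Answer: -281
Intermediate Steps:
Z(r, g) = 4
F(f, I) = 19 (F(f, I) = 8 + 11 = 19)
-262 - F(10, Z(2, 6)) = -262 - 1*19 = -262 - 19 = -281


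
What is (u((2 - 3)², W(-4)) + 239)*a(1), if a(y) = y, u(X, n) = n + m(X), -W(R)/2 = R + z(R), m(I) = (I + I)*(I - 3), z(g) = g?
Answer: 251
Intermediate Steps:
m(I) = 2*I*(-3 + I) (m(I) = (2*I)*(-3 + I) = 2*I*(-3 + I))
W(R) = -4*R (W(R) = -2*(R + R) = -4*R)
u(X, n) = n + 2*X*(-3 + X)
(u((2 - 3)², W(-4)) + 239)*a(1) = ((-4*(-4) + 2*(2 - 3)²*(-3 + (2 - 3)²)) + 239)*1 = ((16 + 2*(-1)²*(-3 + (-1)²)) + 239)*1 = ((16 + 2*1*(-3 + 1)) + 239)*1 = ((16 + 2*1*(-2)) + 239)*1 = ((16 - 4) + 239)*1 = (12 + 239)*1 = 251*1 = 251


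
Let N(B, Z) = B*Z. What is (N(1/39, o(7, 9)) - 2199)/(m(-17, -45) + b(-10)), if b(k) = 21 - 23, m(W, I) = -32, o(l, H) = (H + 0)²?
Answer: 840/13 ≈ 64.615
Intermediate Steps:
o(l, H) = H²
b(k) = -2
(N(1/39, o(7, 9)) - 2199)/(m(-17, -45) + b(-10)) = (9²/39 - 2199)/(-32 - 2) = ((1/39)*81 - 2199)/(-34) = (27/13 - 2199)*(-1/34) = -28560/13*(-1/34) = 840/13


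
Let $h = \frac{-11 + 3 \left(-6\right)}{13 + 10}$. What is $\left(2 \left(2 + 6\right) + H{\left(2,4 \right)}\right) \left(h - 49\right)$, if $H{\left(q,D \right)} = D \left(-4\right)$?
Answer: $0$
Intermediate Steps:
$h = - \frac{29}{23}$ ($h = \frac{-11 - 18}{23} = \left(-29\right) \frac{1}{23} = - \frac{29}{23} \approx -1.2609$)
$H{\left(q,D \right)} = - 4 D$
$\left(2 \left(2 + 6\right) + H{\left(2,4 \right)}\right) \left(h - 49\right) = \left(2 \left(2 + 6\right) - 16\right) \left(- \frac{29}{23} - 49\right) = \left(2 \cdot 8 - 16\right) \left(- \frac{1156}{23}\right) = \left(16 - 16\right) \left(- \frac{1156}{23}\right) = 0 \left(- \frac{1156}{23}\right) = 0$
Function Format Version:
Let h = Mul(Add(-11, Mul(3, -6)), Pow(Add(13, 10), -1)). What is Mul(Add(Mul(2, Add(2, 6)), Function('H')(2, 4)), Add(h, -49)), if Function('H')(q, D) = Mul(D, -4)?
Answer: 0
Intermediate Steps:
h = Rational(-29, 23) (h = Mul(Add(-11, -18), Pow(23, -1)) = Mul(-29, Rational(1, 23)) = Rational(-29, 23) ≈ -1.2609)
Function('H')(q, D) = Mul(-4, D)
Mul(Add(Mul(2, Add(2, 6)), Function('H')(2, 4)), Add(h, -49)) = Mul(Add(Mul(2, Add(2, 6)), Mul(-4, 4)), Add(Rational(-29, 23), -49)) = Mul(Add(Mul(2, 8), -16), Rational(-1156, 23)) = Mul(Add(16, -16), Rational(-1156, 23)) = Mul(0, Rational(-1156, 23)) = 0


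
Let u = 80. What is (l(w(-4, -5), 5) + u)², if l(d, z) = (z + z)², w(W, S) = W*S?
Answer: 32400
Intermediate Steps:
w(W, S) = S*W
l(d, z) = 4*z² (l(d, z) = (2*z)² = 4*z²)
(l(w(-4, -5), 5) + u)² = (4*5² + 80)² = (4*25 + 80)² = (100 + 80)² = 180² = 32400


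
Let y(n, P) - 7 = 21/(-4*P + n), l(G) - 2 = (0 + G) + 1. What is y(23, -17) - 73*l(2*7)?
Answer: -16039/13 ≈ -1233.8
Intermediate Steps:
l(G) = 3 + G (l(G) = 2 + ((0 + G) + 1) = 2 + (G + 1) = 2 + (1 + G) = 3 + G)
y(n, P) = 7 + 21/(n - 4*P) (y(n, P) = 7 + 21/(-4*P + n) = 7 + 21/(n - 4*P))
y(23, -17) - 73*l(2*7) = 7*(-3 - 1*23 + 4*(-17))/(-1*23 + 4*(-17)) - 73*(3 + 2*7) = 7*(-3 - 23 - 68)/(-23 - 68) - 73*(3 + 14) = 7*(-94)/(-91) - 73*17 = 7*(-1/91)*(-94) - 1241 = 94/13 - 1241 = -16039/13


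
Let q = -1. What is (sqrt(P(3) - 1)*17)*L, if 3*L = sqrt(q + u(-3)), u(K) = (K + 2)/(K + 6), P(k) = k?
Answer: 34*I*sqrt(6)/9 ≈ 9.2536*I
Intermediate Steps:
u(K) = (2 + K)/(6 + K)
L = 2*I*sqrt(3)/9 (L = sqrt(-1 + (2 - 3)/(6 - 3))/3 = sqrt(-1 - 1/3)/3 = sqrt(-4/3)/3 = (2*I*sqrt(3)/3)/3 = 2*I*sqrt(3)/9 ≈ 0.3849*I)
(sqrt(P(3) - 1)*17)*L = (sqrt(3 - 1)*17)*(2*I*sqrt(3)/9) = (sqrt(2)*17)*(2*I*sqrt(3)/9) = (17*sqrt(2))*(2*I*sqrt(3)/9) = 34*I*sqrt(6)/9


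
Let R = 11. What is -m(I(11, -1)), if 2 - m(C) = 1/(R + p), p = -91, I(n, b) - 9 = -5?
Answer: -161/80 ≈ -2.0125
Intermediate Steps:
I(n, b) = 4 (I(n, b) = 9 - 5 = 4)
m(C) = 161/80 (m(C) = 2 - 1/(11 - 91) = 2 - 1/(-80) = 2 - 1*(-1/80) = 2 + 1/80 = 161/80)
-m(I(11, -1)) = -1*161/80 = -161/80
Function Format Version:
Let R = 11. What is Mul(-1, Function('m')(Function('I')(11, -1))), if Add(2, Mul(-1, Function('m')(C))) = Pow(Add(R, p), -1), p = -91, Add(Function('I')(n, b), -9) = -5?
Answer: Rational(-161, 80) ≈ -2.0125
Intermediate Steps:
Function('I')(n, b) = 4 (Function('I')(n, b) = Add(9, -5) = 4)
Function('m')(C) = Rational(161, 80) (Function('m')(C) = Add(2, Mul(-1, Pow(Add(11, -91), -1))) = Add(2, Mul(-1, Pow(-80, -1))) = Add(2, Mul(-1, Rational(-1, 80))) = Add(2, Rational(1, 80)) = Rational(161, 80))
Mul(-1, Function('m')(Function('I')(11, -1))) = Mul(-1, Rational(161, 80)) = Rational(-161, 80)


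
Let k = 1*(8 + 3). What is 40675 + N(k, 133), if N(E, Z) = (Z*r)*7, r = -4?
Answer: 36951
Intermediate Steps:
k = 11 (k = 1*11 = 11)
N(E, Z) = -28*Z (N(E, Z) = (Z*(-4))*7 = -4*Z*7 = -28*Z)
40675 + N(k, 133) = 40675 - 28*133 = 40675 - 3724 = 36951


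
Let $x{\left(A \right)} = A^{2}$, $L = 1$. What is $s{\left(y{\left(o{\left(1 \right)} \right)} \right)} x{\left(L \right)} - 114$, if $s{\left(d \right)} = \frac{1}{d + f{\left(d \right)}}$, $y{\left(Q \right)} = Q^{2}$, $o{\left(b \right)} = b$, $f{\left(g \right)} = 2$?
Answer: $- \frac{341}{3} \approx -113.67$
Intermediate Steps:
$s{\left(d \right)} = \frac{1}{2 + d}$ ($s{\left(d \right)} = \frac{1}{d + 2} = \frac{1}{2 + d}$)
$s{\left(y{\left(o{\left(1 \right)} \right)} \right)} x{\left(L \right)} - 114 = \frac{1^{2}}{2 + 1^{2}} - 114 = \frac{1}{2 + 1} \cdot 1 - 114 = \frac{1}{3} \cdot 1 - 114 = \frac{1}{3} - 114 = - \frac{341}{3}$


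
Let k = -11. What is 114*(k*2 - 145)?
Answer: -19038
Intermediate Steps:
114*(k*2 - 145) = 114*(-11*2 - 145) = 114*(-22 - 145) = 114*(-167) = -19038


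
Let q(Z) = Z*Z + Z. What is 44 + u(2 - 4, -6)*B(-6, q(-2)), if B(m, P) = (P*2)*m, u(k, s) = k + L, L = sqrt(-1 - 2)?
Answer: 92 - 24*I*sqrt(3) ≈ 92.0 - 41.569*I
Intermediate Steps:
q(Z) = Z + Z**2 (q(Z) = Z**2 + Z = Z + Z**2)
L = I*sqrt(3) (L = sqrt(-3) = I*sqrt(3) ≈ 1.732*I)
u(k, s) = k + I*sqrt(3)
B(m, P) = 2*P*m (B(m, P) = (2*P)*m = 2*P*m)
44 + u(2 - 4, -6)*B(-6, q(-2)) = 44 + ((2 - 4) + I*sqrt(3))*(2*(-2*(1 - 2))*(-6)) = 44 + (-2 + I*sqrt(3))*(2*(-2*(-1))*(-6)) = 44 + (-2 + I*sqrt(3))*(2*2*(-6)) = 44 + (-2 + I*sqrt(3))*(-24) = 44 + (48 - 24*I*sqrt(3)) = 92 - 24*I*sqrt(3)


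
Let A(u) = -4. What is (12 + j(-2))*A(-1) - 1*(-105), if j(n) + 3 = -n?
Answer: 61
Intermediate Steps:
j(n) = -3 - n
(12 + j(-2))*A(-1) - 1*(-105) = (12 + (-3 - 1*(-2)))*(-4) - 1*(-105) = (12 + (-3 + 2))*(-4) + 105 = (12 - 1)*(-4) + 105 = 11*(-4) + 105 = -44 + 105 = 61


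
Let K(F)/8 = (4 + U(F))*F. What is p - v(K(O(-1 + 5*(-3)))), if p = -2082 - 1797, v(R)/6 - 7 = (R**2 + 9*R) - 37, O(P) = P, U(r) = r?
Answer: -14242419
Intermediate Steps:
K(F) = 8*F*(4 + F) (K(F) = 8*((4 + F)*F) = 8*(F*(4 + F)) = 8*F*(4 + F))
v(R) = -180 + 6*R**2 + 54*R (v(R) = 42 + 6*((R**2 + 9*R) - 37) = 42 + 6*(-37 + R**2 + 9*R) = 42 + (-222 + 6*R**2 + 54*R) = -180 + 6*R**2 + 54*R)
p = -3879
p - v(K(O(-1 + 5*(-3)))) = -3879 - (-180 + 6*(8*(-1 + 5*(-3))*(4 + (-1 + 5*(-3))))**2 + 54*(8*(-1 + 5*(-3))*(4 + (-1 + 5*(-3))))) = -3879 - (-180 + 6*(8*(-1 - 15)*(4 + (-1 - 15)))**2 + 54*(8*(-1 - 15)*(4 + (-1 - 15)))) = -3879 - (-180 + 6*(8*(-16)*(4 - 16))**2 + 54*(8*(-16)*(4 - 16))) = -3879 - (-180 + 6*(8*(-16)*(-12))**2 + 54*(8*(-16)*(-12))) = -3879 - (-180 + 6*1536**2 + 54*1536) = -3879 - (-180 + 6*2359296 + 82944) = -3879 - (-180 + 14155776 + 82944) = -3879 - 1*14238540 = -3879 - 14238540 = -14242419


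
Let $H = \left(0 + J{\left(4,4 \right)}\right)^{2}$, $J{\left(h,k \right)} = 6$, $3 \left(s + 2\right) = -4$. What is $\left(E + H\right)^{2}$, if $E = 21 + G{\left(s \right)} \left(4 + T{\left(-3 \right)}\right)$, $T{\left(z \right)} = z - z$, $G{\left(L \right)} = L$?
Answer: $\frac{17161}{9} \approx 1906.8$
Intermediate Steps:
$s = - \frac{10}{3}$ ($s = -2 + \frac{1}{3} \left(-4\right) = -2 - \frac{4}{3} = - \frac{10}{3} \approx -3.3333$)
$T{\left(z \right)} = 0$
$H = 36$ ($H = \left(0 + 6\right)^{2} = 6^{2} = 36$)
$E = \frac{23}{3}$ ($E = 21 - \frac{10 \left(4 + 0\right)}{3} = 21 - \frac{40}{3} = \frac{23}{3} \approx 7.6667$)
$\left(E + H\right)^{2} = \left(\frac{23}{3} + 36\right)^{2} = \left(\frac{131}{3}\right)^{2} = \frac{17161}{9}$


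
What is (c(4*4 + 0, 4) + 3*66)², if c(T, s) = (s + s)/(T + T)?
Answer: 628849/16 ≈ 39303.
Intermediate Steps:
c(T, s) = s/T (c(T, s) = (2*s)/((2*T)) = (2*s)*(1/(2*T)) = s/T)
(c(4*4 + 0, 4) + 3*66)² = (4/(4*4 + 0) + 3*66)² = (4/(16 + 0) + 198)² = (4/16 + 198)² = (4*(1/16) + 198)² = (¼ + 198)² = (793/4)² = 628849/16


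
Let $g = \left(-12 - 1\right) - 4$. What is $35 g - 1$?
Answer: $-596$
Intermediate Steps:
$g = -17$ ($g = -13 - 4 = -17$)
$35 g - 1 = 35 \left(-17\right) - 1 = -595 - 1 = -596$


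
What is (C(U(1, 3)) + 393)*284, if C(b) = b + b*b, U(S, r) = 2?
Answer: 113316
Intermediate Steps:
C(b) = b + b²
(C(U(1, 3)) + 393)*284 = (2*(1 + 2) + 393)*284 = (2*3 + 393)*284 = (6 + 393)*284 = 399*284 = 113316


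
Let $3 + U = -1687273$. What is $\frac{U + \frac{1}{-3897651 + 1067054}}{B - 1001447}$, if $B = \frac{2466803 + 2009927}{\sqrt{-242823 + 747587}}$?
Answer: $\frac{603560101600130215936421}{358216156685684071061518} + \frac{10690427622294051145 \sqrt{126191}}{358216156685684071061518} \approx 1.6955$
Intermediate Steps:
$U = -1687276$ ($U = -3 - 1687273 = -1687276$)
$B = \frac{2238365 \sqrt{126191}}{126191}$ ($B = \frac{4476730}{\sqrt{504764}} = \frac{4476730}{2 \sqrt{126191}} = 4476730 \frac{\sqrt{126191}}{252382} = \frac{2238365 \sqrt{126191}}{126191} \approx 6301.1$)
$\frac{U + \frac{1}{-3897651 + 1067054}}{B - 1001447} = \frac{-1687276 + \frac{1}{-3897651 + 1067054}}{\frac{2238365 \sqrt{126191}}{126191} - 1001447} = \frac{-1687276 + \frac{1}{-2830597}}{-1001447 + \frac{2238365 \sqrt{126191}}{126191}} = \frac{-1687276 - \frac{1}{2830597}}{-1001447 + \frac{2238365 \sqrt{126191}}{126191}} = - \frac{4775998383773}{2830597 \left(-1001447 + \frac{2238365 \sqrt{126191}}{126191}\right)}$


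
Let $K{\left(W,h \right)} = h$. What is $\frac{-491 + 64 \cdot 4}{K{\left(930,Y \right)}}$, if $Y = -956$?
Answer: $\frac{235}{956} \approx 0.24582$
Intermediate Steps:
$\frac{-491 + 64 \cdot 4}{K{\left(930,Y \right)}} = \frac{-491 + 64 \cdot 4}{-956} = \left(-491 + 256\right) \left(- \frac{1}{956}\right) = \left(-235\right) \left(- \frac{1}{956}\right) = \frac{235}{956}$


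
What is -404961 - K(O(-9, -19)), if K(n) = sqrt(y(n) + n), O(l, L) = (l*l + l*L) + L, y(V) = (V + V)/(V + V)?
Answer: -404961 - 3*sqrt(26) ≈ -4.0498e+5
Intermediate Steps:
y(V) = 1 (y(V) = (2*V)/((2*V)) = (2*V)*(1/(2*V)) = 1)
O(l, L) = L + l**2 + L*l (O(l, L) = (l**2 + L*l) + L = L + l**2 + L*l)
K(n) = sqrt(1 + n)
-404961 - K(O(-9, -19)) = -404961 - sqrt(1 + (-19 + (-9)**2 - 19*(-9))) = -404961 - sqrt(1 + (-19 + 81 + 171)) = -404961 - sqrt(1 + 233) = -404961 - sqrt(234) = -404961 - 3*sqrt(26)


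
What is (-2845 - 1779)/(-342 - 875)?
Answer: 4624/1217 ≈ 3.7995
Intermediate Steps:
(-2845 - 1779)/(-342 - 875) = -4624/(-1217) = -4624*(-1/1217) = 4624/1217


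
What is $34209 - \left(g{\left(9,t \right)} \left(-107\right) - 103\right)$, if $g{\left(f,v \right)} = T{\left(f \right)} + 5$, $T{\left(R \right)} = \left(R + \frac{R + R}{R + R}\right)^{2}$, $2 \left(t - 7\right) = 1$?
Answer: $45547$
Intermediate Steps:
$t = \frac{15}{2}$ ($t = 7 + \frac{1}{2} \cdot 1 = 7 + \frac{1}{2} = \frac{15}{2} \approx 7.5$)
$T{\left(R \right)} = \left(1 + R\right)^{2}$ ($T{\left(R \right)} = \left(R + \frac{2 R}{2 R}\right)^{2} = \left(R + 2 R \frac{1}{2 R}\right)^{2} = \left(R + 1\right)^{2} = \left(1 + R\right)^{2}$)
$g{\left(f,v \right)} = 5 + \left(1 + f\right)^{2}$ ($g{\left(f,v \right)} = \left(1 + f\right)^{2} + 5 = 5 + \left(1 + f\right)^{2}$)
$34209 - \left(g{\left(9,t \right)} \left(-107\right) - 103\right) = 34209 - \left(\left(5 + \left(1 + 9\right)^{2}\right) \left(-107\right) - 103\right) = 34209 - \left(\left(5 + 10^{2}\right) \left(-107\right) - 103\right) = 34209 - \left(\left(5 + 100\right) \left(-107\right) - 103\right) = 34209 - \left(105 \left(-107\right) - 103\right) = 34209 - \left(-11235 - 103\right) = 34209 - -11338 = 34209 + 11338 = 45547$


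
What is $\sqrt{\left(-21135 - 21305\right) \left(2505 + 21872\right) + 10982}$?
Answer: $i \sqrt{1034548898} \approx 32164.0 i$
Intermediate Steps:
$\sqrt{\left(-21135 - 21305\right) \left(2505 + 21872\right) + 10982} = \sqrt{\left(-42440\right) 24377 + 10982} = \sqrt{-1034559880 + 10982} = \sqrt{-1034548898} = i \sqrt{1034548898}$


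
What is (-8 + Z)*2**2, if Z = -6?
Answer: -56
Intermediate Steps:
(-8 + Z)*2**2 = (-8 - 6)*2**2 = -14*4 = -56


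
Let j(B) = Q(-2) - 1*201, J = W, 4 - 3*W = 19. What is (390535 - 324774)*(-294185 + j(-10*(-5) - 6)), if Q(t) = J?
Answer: -19359446551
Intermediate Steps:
W = -5 (W = 4/3 - ⅓*19 = 4/3 - 19/3 = -5)
J = -5
Q(t) = -5
j(B) = -206 (j(B) = -5 - 1*201 = -5 - 201 = -206)
(390535 - 324774)*(-294185 + j(-10*(-5) - 6)) = (390535 - 324774)*(-294185 - 206) = 65761*(-294391) = -19359446551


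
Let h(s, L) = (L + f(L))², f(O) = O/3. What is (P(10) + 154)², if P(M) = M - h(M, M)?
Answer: 15376/81 ≈ 189.83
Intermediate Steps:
f(O) = O/3 (f(O) = O*(⅓) = O/3)
h(s, L) = 16*L²/9 (h(s, L) = (L + L/3)² = (4*L/3)² = 16*L²/9)
P(M) = M - 16*M²/9
(P(10) + 154)² = ((⅑)*10*(9 - 16*10) + 154)² = ((⅑)*10*(9 - 160) + 154)² = ((⅑)*10*(-151) + 154)² = (-1510/9 + 154)² = (-124/9)² = 15376/81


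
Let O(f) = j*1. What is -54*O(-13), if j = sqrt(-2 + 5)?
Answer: -54*sqrt(3) ≈ -93.531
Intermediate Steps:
j = sqrt(3) ≈ 1.7320
O(f) = sqrt(3) (O(f) = sqrt(3)*1 = sqrt(3))
-54*O(-13) = -54*sqrt(3)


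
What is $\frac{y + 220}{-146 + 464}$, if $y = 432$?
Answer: $\frac{326}{159} \approx 2.0503$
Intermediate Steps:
$\frac{y + 220}{-146 + 464} = \frac{432 + 220}{-146 + 464} = \frac{652}{318} = 652 \cdot \frac{1}{318} = \frac{326}{159}$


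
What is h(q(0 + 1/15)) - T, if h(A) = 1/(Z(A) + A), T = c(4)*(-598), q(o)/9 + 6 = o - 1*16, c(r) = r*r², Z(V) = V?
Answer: 75548923/1974 ≈ 38272.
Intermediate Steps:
c(r) = r³
q(o) = -198 + 9*o (q(o) = -54 + 9*(o - 1*16) = -54 + 9*(o - 16) = -54 + 9*(-16 + o) = -54 + (-144 + 9*o) = -198 + 9*o)
T = -38272 (T = 4³*(-598) = 64*(-598) = -38272)
h(A) = 1/(2*A) (h(A) = 1/(A + A) = 1/(2*A))
h(q(0 + 1/15)) - T = 1/(2*(-198 + 9*(0 + 1/15))) - 1*(-38272) = 1/(2*(-198 + 9*(0 + 1/15))) + 38272 = 1/(2*(-198 + 9*(1/15))) + 38272 = 1/(2*(-198 + ⅗)) + 38272 = 1/(2*(-987/5)) + 38272 = (½)*(-5/987) + 38272 = -5/1974 + 38272 = 75548923/1974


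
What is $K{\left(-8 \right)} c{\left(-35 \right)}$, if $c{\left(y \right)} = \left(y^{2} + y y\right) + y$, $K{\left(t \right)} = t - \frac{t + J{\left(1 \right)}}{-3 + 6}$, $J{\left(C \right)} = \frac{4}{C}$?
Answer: $-16100$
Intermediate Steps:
$K{\left(t \right)} = - \frac{4}{3} + \frac{2 t}{3}$ ($K{\left(t \right)} = t - \frac{t + \frac{4}{1}}{-3 + 6} = t - \frac{t + 4 \cdot 1}{3} = t - \left(t + 4\right) \frac{1}{3} = t - \left(4 + t\right) \frac{1}{3} = t - \left(\frac{4}{3} + \frac{t}{3}\right) = - \frac{4}{3} + \frac{2 t}{3}$)
$c{\left(y \right)} = y + 2 y^{2}$ ($c{\left(y \right)} = \left(y^{2} + y^{2}\right) + y = 2 y^{2} + y = y + 2 y^{2}$)
$K{\left(-8 \right)} c{\left(-35 \right)} = \left(- \frac{4}{3} + \frac{2}{3} \left(-8\right)\right) \left(- 35 \left(1 + 2 \left(-35\right)\right)\right) = \left(- \frac{4}{3} - \frac{16}{3}\right) \left(- 35 \left(1 - 70\right)\right) = - \frac{20 \left(\left(-35\right) \left(-69\right)\right)}{3} = \left(- \frac{20}{3}\right) 2415 = -16100$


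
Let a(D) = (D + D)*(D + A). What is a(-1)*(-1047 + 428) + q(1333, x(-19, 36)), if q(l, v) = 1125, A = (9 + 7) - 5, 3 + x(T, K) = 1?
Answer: 13505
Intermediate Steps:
x(T, K) = -2 (x(T, K) = -3 + 1 = -2)
A = 11 (A = 16 - 5 = 11)
a(D) = 2*D*(11 + D) (a(D) = (D + D)*(D + 11) = (2*D)*(11 + D) = 2*D*(11 + D))
a(-1)*(-1047 + 428) + q(1333, x(-19, 36)) = (2*(-1)*(11 - 1))*(-1047 + 428) + 1125 = (2*(-1)*10)*(-619) + 1125 = -20*(-619) + 1125 = 12380 + 1125 = 13505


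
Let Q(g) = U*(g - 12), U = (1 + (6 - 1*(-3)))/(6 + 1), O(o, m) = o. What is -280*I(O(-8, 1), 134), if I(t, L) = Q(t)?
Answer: 8000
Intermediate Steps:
U = 10/7 (U = (1 + (6 + 3))/7 = (1 + 9)*(⅐) = 10*(⅐) = 10/7 ≈ 1.4286)
Q(g) = -120/7 + 10*g/7 (Q(g) = 10*(g - 12)/7 = 10*(-12 + g)/7 = -120/7 + 10*g/7)
I(t, L) = -120/7 + 10*t/7
-280*I(O(-8, 1), 134) = -280*(-120/7 + (10/7)*(-8)) = -280*(-120/7 - 80/7) = -280*(-200/7) = 8000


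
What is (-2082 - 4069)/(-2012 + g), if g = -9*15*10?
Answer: 6151/3362 ≈ 1.8296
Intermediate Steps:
g = -1350 (g = -135*10 = -1350)
(-2082 - 4069)/(-2012 + g) = (-2082 - 4069)/(-2012 - 1350) = -6151/(-3362) = -6151*(-1/3362) = 6151/3362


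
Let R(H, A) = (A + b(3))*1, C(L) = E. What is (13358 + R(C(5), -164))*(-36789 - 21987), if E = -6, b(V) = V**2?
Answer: -776019528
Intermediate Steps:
C(L) = -6
R(H, A) = 9 + A (R(H, A) = (A + 3**2)*1 = (A + 9)*1 = (9 + A)*1 = 9 + A)
(13358 + R(C(5), -164))*(-36789 - 21987) = (13358 + (9 - 164))*(-36789 - 21987) = (13358 - 155)*(-58776) = 13203*(-58776) = -776019528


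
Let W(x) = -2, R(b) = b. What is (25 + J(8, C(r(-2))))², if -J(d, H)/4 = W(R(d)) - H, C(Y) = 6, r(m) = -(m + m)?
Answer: 3249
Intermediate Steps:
r(m) = -2*m
J(d, H) = 8 + 4*H (J(d, H) = -4*(-2 - H) = 8 + 4*H)
(25 + J(8, C(r(-2))))² = (25 + (8 + 4*6))² = (25 + (8 + 24))² = (25 + 32)² = 57² = 3249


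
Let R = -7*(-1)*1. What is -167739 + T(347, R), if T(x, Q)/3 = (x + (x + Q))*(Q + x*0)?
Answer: -153018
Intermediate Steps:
R = 7 (R = 7*1 = 7)
T(x, Q) = 3*Q*(Q + 2*x) (T(x, Q) = 3*((x + (x + Q))*(Q + x*0)) = 3*((x + (Q + x))*(Q + 0)) = 3*((Q + 2*x)*Q) = 3*(Q*(Q + 2*x)) = 3*Q*(Q + 2*x))
-167739 + T(347, R) = -167739 + 3*7*(7 + 2*347) = -167739 + 3*7*(7 + 694) = -167739 + 3*7*701 = -167739 + 14721 = -153018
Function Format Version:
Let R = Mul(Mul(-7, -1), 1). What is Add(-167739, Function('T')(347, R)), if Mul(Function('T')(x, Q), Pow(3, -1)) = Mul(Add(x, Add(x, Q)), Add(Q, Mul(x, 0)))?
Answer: -153018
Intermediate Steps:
R = 7 (R = Mul(7, 1) = 7)
Function('T')(x, Q) = Mul(3, Q, Add(Q, Mul(2, x))) (Function('T')(x, Q) = Mul(3, Mul(Add(x, Add(x, Q)), Add(Q, Mul(x, 0)))) = Mul(3, Mul(Add(x, Add(Q, x)), Add(Q, 0))) = Mul(3, Mul(Add(Q, Mul(2, x)), Q)) = Mul(3, Mul(Q, Add(Q, Mul(2, x)))) = Mul(3, Q, Add(Q, Mul(2, x))))
Add(-167739, Function('T')(347, R)) = Add(-167739, Mul(3, 7, Add(7, Mul(2, 347)))) = Add(-167739, Mul(3, 7, Add(7, 694))) = Add(-167739, Mul(3, 7, 701)) = Add(-167739, 14721) = -153018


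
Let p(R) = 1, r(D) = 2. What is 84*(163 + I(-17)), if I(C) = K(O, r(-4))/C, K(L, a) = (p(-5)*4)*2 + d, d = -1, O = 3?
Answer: 232176/17 ≈ 13657.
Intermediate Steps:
K(L, a) = 7 (K(L, a) = (1*4)*2 - 1 = 4*2 - 1 = 8 - 1 = 7)
I(C) = 7/C
84*(163 + I(-17)) = 84*(163 + 7/(-17)) = 84*(163 + 7*(-1/17)) = 84*(163 - 7/17) = 84*(2764/17) = 232176/17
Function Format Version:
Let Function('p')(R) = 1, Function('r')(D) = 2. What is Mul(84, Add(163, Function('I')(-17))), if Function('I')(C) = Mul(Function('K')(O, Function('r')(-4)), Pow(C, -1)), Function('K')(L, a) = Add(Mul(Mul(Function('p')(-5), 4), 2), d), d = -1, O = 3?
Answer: Rational(232176, 17) ≈ 13657.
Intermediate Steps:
Function('K')(L, a) = 7 (Function('K')(L, a) = Add(Mul(Mul(1, 4), 2), -1) = Add(Mul(4, 2), -1) = Add(8, -1) = 7)
Function('I')(C) = Mul(7, Pow(C, -1))
Mul(84, Add(163, Function('I')(-17))) = Mul(84, Add(163, Mul(7, Pow(-17, -1)))) = Mul(84, Add(163, Mul(7, Rational(-1, 17)))) = Mul(84, Add(163, Rational(-7, 17))) = Mul(84, Rational(2764, 17)) = Rational(232176, 17)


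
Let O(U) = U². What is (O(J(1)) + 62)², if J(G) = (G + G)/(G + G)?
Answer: 3969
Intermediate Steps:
J(G) = 1 (J(G) = (2*G)/((2*G)) = (2*G)*(1/(2*G)) = 1)
(O(J(1)) + 62)² = (1² + 62)² = (1 + 62)² = 63² = 3969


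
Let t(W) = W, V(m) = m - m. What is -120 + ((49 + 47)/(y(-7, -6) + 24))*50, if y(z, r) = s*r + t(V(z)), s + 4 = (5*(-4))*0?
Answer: -20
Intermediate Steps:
s = -4 (s = -4 + (5*(-4))*0 = -4 - 20*0 = -4 + 0 = -4)
V(m) = 0
y(z, r) = -4*r (y(z, r) = -4*r + 0 = -4*r)
-120 + ((49 + 47)/(y(-7, -6) + 24))*50 = -120 + ((49 + 47)/(-4*(-6) + 24))*50 = -120 + (96/(24 + 24))*50 = -120 + (96/48)*50 = -120 + (96*(1/48))*50 = -120 + 2*50 = -120 + 100 = -20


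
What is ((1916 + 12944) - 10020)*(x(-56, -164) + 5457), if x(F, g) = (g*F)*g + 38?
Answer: -7263296040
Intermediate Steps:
x(F, g) = 38 + F*g**2 (x(F, g) = (F*g)*g + 38 = F*g**2 + 38 = 38 + F*g**2)
((1916 + 12944) - 10020)*(x(-56, -164) + 5457) = ((1916 + 12944) - 10020)*((38 - 56*(-164)**2) + 5457) = (14860 - 10020)*((38 - 56*26896) + 5457) = 4840*((38 - 1506176) + 5457) = 4840*(-1506138 + 5457) = 4840*(-1500681) = -7263296040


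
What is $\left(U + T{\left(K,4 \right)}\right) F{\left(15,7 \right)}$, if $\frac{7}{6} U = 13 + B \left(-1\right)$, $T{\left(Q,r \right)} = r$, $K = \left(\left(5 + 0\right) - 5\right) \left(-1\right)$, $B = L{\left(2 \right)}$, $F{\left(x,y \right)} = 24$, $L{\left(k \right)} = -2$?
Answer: $\frac{2832}{7} \approx 404.57$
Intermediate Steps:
$B = -2$
$K = 0$ ($K = \left(5 - 5\right) \left(-1\right) = 0 \left(-1\right) = 0$)
$U = \frac{90}{7}$ ($U = \frac{6 \left(13 - -2\right)}{7} = \frac{6 \left(13 + 2\right)}{7} = \frac{6}{7} \cdot 15 = \frac{90}{7} \approx 12.857$)
$\left(U + T{\left(K,4 \right)}\right) F{\left(15,7 \right)} = \left(\frac{90}{7} + 4\right) 24 = \frac{118}{7} \cdot 24 = \frac{2832}{7}$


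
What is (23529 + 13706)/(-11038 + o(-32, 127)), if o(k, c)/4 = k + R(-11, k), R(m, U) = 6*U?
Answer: -37235/11934 ≈ -3.1201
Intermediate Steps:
o(k, c) = 28*k (o(k, c) = 4*(k + 6*k) = 4*(7*k) = 28*k)
(23529 + 13706)/(-11038 + o(-32, 127)) = (23529 + 13706)/(-11038 + 28*(-32)) = 37235/(-11038 - 896) = 37235/(-11934) = 37235*(-1/11934) = -37235/11934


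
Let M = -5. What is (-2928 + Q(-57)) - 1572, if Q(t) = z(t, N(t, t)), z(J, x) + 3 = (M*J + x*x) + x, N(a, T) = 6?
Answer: -4176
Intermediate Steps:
z(J, x) = -3 + x + x**2 - 5*J (z(J, x) = -3 + ((-5*J + x*x) + x) = -3 + ((-5*J + x**2) + x) = -3 + ((x**2 - 5*J) + x) = -3 + (x + x**2 - 5*J) = -3 + x + x**2 - 5*J)
Q(t) = 39 - 5*t (Q(t) = -3 + 6 + 6**2 - 5*t = -3 + 6 + 36 - 5*t = 39 - 5*t)
(-2928 + Q(-57)) - 1572 = (-2928 + (39 - 5*(-57))) - 1572 = (-2928 + (39 + 285)) - 1572 = (-2928 + 324) - 1572 = -2604 - 1572 = -4176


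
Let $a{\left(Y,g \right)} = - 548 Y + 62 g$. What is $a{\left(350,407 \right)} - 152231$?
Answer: $-318797$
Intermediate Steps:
$a{\left(350,407 \right)} - 152231 = \left(\left(-548\right) 350 + 62 \cdot 407\right) - 152231 = \left(-191800 + 25234\right) - 152231 = -166566 - 152231 = -318797$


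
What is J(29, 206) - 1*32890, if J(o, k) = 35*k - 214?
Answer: -25894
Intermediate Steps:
J(o, k) = -214 + 35*k
J(29, 206) - 1*32890 = (-214 + 35*206) - 1*32890 = (-214 + 7210) - 32890 = 6996 - 32890 = -25894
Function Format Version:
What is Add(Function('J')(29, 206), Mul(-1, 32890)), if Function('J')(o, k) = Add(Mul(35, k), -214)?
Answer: -25894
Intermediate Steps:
Function('J')(o, k) = Add(-214, Mul(35, k))
Add(Function('J')(29, 206), Mul(-1, 32890)) = Add(Add(-214, Mul(35, 206)), Mul(-1, 32890)) = Add(Add(-214, 7210), -32890) = Add(6996, -32890) = -25894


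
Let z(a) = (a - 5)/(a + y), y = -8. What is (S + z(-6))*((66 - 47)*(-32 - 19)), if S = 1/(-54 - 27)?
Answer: -283271/378 ≈ -749.39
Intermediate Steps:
z(a) = (-5 + a)/(-8 + a) (z(a) = (a - 5)/(a - 8) = (-5 + a)/(-8 + a))
S = -1/81 (S = 1/(-81) = -1/81 ≈ -0.012346)
(S + z(-6))*((66 - 47)*(-32 - 19)) = (-1/81 + (-5 - 6)/(-8 - 6))*((66 - 47)*(-32 - 19)) = (-1/81 - 11/(-14))*(19*(-51)) = (-1/81 - 1/14*(-11))*(-969) = (-1/81 + 11/14)*(-969) = (877/1134)*(-969) = -283271/378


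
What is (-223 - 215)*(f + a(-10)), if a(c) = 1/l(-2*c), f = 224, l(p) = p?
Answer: -981339/10 ≈ -98134.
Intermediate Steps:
a(c) = -1/(2*c) (a(c) = 1/(-2*c) = -1/(2*c))
(-223 - 215)*(f + a(-10)) = (-223 - 215)*(224 - ½/(-10)) = -438*(224 - ½*(-⅒)) = -438*(224 + 1/20) = -438*4481/20 = -981339/10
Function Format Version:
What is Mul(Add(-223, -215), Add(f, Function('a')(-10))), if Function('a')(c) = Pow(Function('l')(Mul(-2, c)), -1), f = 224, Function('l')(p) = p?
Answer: Rational(-981339, 10) ≈ -98134.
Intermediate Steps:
Function('a')(c) = Mul(Rational(-1, 2), Pow(c, -1)) (Function('a')(c) = Pow(Mul(-2, c), -1) = Mul(Rational(-1, 2), Pow(c, -1)))
Mul(Add(-223, -215), Add(f, Function('a')(-10))) = Mul(Add(-223, -215), Add(224, Mul(Rational(-1, 2), Pow(-10, -1)))) = Mul(-438, Add(224, Mul(Rational(-1, 2), Rational(-1, 10)))) = Mul(-438, Add(224, Rational(1, 20))) = Mul(-438, Rational(4481, 20)) = Rational(-981339, 10)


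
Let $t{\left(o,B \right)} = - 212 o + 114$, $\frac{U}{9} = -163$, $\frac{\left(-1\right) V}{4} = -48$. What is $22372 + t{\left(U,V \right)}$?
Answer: $333490$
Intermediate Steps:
$V = 192$ ($V = \left(-4\right) \left(-48\right) = 192$)
$U = -1467$ ($U = 9 \left(-163\right) = -1467$)
$t{\left(o,B \right)} = 114 - 212 o$
$22372 + t{\left(U,V \right)} = 22372 + \left(114 - -311004\right) = 22372 + \left(114 + 311004\right) = 22372 + 311118 = 333490$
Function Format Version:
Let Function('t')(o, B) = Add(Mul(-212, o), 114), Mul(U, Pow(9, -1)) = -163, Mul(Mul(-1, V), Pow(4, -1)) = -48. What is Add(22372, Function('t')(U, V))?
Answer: 333490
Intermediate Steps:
V = 192 (V = Mul(-4, -48) = 192)
U = -1467 (U = Mul(9, -163) = -1467)
Function('t')(o, B) = Add(114, Mul(-212, o))
Add(22372, Function('t')(U, V)) = Add(22372, Add(114, Mul(-212, -1467))) = Add(22372, Add(114, 311004)) = Add(22372, 311118) = 333490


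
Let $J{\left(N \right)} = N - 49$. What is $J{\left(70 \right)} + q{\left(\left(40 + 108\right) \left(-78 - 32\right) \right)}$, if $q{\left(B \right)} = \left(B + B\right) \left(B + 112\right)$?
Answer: $526430101$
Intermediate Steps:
$J{\left(N \right)} = -49 + N$
$q{\left(B \right)} = 2 B \left(112 + B\right)$
$J{\left(70 \right)} + q{\left(\left(40 + 108\right) \left(-78 - 32\right) \right)} = \left(-49 + 70\right) + 2 \left(40 + 108\right) \left(-78 - 32\right) \left(112 + \left(40 + 108\right) \left(-78 - 32\right)\right) = 21 + 2 \cdot 148 \left(-110\right) \left(112 + 148 \left(-110\right)\right) = 21 + 2 \left(-16280\right) \left(112 - 16280\right) = 21 + 2 \left(-16280\right) \left(-16168\right) = 21 + 526430080 = 526430101$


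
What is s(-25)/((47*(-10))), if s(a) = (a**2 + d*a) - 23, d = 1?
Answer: -577/470 ≈ -1.2277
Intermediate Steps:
s(a) = -23 + a + a**2 (s(a) = (a**2 + 1*a) - 23 = (a**2 + a) - 23 = (a + a**2) - 23 = -23 + a + a**2)
s(-25)/((47*(-10))) = (-23 - 25 + (-25)**2)/((47*(-10))) = (-23 - 25 + 625)/(-470) = 577*(-1/470) = -577/470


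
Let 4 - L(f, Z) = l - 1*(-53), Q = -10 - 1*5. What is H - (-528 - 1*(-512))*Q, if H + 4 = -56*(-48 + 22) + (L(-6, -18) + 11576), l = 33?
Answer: 12706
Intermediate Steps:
Q = -15 (Q = -10 - 5 = -15)
L(f, Z) = -82 (L(f, Z) = 4 - (33 - 1*(-53)) = 4 - (33 + 53) = 4 - 1*86 = 4 - 86 = -82)
H = 12946 (H = -4 + (-56*(-48 + 22) + (-82 + 11576)) = -4 + (-56*(-26) + 11494) = -4 + (1456 + 11494) = -4 + 12950 = 12946)
H - (-528 - 1*(-512))*Q = 12946 - (-528 - 1*(-512))*(-15) = 12946 - (-528 + 512)*(-15) = 12946 - (-16)*(-15) = 12946 - 1*240 = 12946 - 240 = 12706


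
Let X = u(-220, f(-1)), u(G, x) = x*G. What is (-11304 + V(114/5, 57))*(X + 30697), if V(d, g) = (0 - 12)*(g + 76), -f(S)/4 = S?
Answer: -384639300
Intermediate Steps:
f(S) = -4*S
V(d, g) = -912 - 12*g (V(d, g) = -12*(76 + g) = -912 - 12*g)
u(G, x) = G*x
X = -880 (X = -(-880)*(-1) = -220*4 = -880)
(-11304 + V(114/5, 57))*(X + 30697) = (-11304 + (-912 - 12*57))*(-880 + 30697) = (-11304 + (-912 - 684))*29817 = (-11304 - 1596)*29817 = -12900*29817 = -384639300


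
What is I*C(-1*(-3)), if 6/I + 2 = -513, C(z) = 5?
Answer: -6/103 ≈ -0.058252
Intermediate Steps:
I = -6/515 (I = 6/(-2 - 513) = 6/(-515) = 6*(-1/515) = -6/515 ≈ -0.011650)
I*C(-1*(-3)) = -6/515*5 = -6/103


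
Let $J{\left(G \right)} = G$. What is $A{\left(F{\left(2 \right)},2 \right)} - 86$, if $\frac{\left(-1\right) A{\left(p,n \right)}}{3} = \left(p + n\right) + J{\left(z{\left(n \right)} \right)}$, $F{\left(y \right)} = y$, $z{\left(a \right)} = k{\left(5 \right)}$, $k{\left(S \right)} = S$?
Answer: $-113$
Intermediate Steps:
$z{\left(a \right)} = 5$
$A{\left(p,n \right)} = -15 - 3 n - 3 p$ ($A{\left(p,n \right)} = - 3 \left(\left(p + n\right) + 5\right) = - 3 \left(\left(n + p\right) + 5\right) = - 3 \left(5 + n + p\right) = -15 - 3 n - 3 p$)
$A{\left(F{\left(2 \right)},2 \right)} - 86 = \left(-15 - 6 - 6\right) - 86 = -27 - 86 = -113$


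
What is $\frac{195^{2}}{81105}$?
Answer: $\frac{2535}{5407} \approx 0.46884$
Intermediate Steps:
$\frac{195^{2}}{81105} = 38025 \cdot \frac{1}{81105} = \frac{2535}{5407}$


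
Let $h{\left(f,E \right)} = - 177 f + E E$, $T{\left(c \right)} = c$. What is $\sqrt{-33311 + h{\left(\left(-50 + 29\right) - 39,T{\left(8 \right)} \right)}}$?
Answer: $11 i \sqrt{187} \approx 150.42 i$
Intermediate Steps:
$h{\left(f,E \right)} = E^{2} - 177 f$ ($h{\left(f,E \right)} = - 177 f + E^{2} = E^{2} - 177 f$)
$\sqrt{-33311 + h{\left(\left(-50 + 29\right) - 39,T{\left(8 \right)} \right)}} = \sqrt{-33311 - \left(-64 + 177 \left(\left(-50 + 29\right) - 39\right)\right)} = \sqrt{-33311 - \left(-64 + 177 \left(-21 - 39\right)\right)} = \sqrt{-33311 + \left(64 - -10620\right)} = \sqrt{-33311 + \left(64 + 10620\right)} = \sqrt{-33311 + 10684} = \sqrt{-22627} = 11 i \sqrt{187}$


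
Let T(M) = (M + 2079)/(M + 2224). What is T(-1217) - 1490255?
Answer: -1500685923/1007 ≈ -1.4903e+6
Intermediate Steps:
T(M) = (2079 + M)/(2224 + M)
T(-1217) - 1490255 = (2079 - 1217)/(2224 - 1217) - 1490255 = 862/1007 - 1490255 = -1500685923/1007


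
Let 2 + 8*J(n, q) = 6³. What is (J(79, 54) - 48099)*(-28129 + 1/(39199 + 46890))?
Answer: 116411639457930/86089 ≈ 1.3522e+9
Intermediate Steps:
J(n, q) = 107/4 (J(n, q) = -¼ + (⅛)*6³ = -¼ + (⅛)*216 = -¼ + 27 = 107/4)
(J(79, 54) - 48099)*(-28129 + 1/(39199 + 46890)) = (107/4 - 48099)*(-28129 + 1/(39199 + 46890)) = -192289*(-28129 + 1/86089)/4 = -192289/4*(-2421597480/86089) = 116411639457930/86089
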